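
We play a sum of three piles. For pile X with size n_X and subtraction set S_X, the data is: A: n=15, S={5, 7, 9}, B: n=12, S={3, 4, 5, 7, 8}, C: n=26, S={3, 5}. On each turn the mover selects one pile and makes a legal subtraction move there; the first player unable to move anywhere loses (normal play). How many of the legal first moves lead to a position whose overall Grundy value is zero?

0

Pile A, S = {5, 7, 9}:
n :  0  1  2  3  4  5  6  7  8  9 10 11 12 13 14 15
G :  0  0  0  0  0  1  1  1  1  1  2  2  2  2  0  0
G_A(15) = 0.
Pile B, S = {3, 4, 5, 7, 8}:
n :  0  1  2  3  4  5  6  7  8  9 10 11 12
G :  0  0  0  1  1  1  2  2  2  3  3  0  0
G_B(12) = 0.
Pile C, S = {3, 5}:
G(0) = 0
G(1) = mex{} = 0
G(2) = mex{} = 0
G(3) = mex{0} = 1
G(4) = mex{0} = 1
G(5) = mex{0,0} = 1
G(6) = mex{1,0} = 2
G(7) = mex{1,0} = 2
G(8) = mex{1,1} = 0
G(9) = mex{2,1} = 0
G(10) = mex{2,1} = 0
G(11) = mex{0,2} = 1
G(12) = mex{0,2} = 1
G(13) = mex{0,0} = 1
G(14) = mex{1,0} = 2
G(15) = mex{1,0} = 2
G(16) = mex{1,1} = 0
G(17) = mex{2,1} = 0
G(18) = mex{2,1} = 0
G(19) = mex{0,2} = 1
G(20) = mex{0,2} = 1
G(21) = mex{0,0} = 1
G(22) = mex{1,0} = 2
G(23) = mex{1,0} = 2
G(24) = mex{1,1} = 0
G(25) = mex{2,1} = 0
G(26) = mex{2,1} = 0
G_C(26) = 0.
Combined Grundy value = 0 ⊕ 0 ⊕ 0 = 0.
A winning move leaves total XOR = 0, i.e. changes one component's Grundy value g to g ⊕ X where X is the current total.
Pile A: target g' = 0⊕0 = 0, but every legal move changes the Grundy value (mex property), so 0 moves.
Pile B: target g' = 0⊕0 = 0, but every legal move changes the Grundy value (mex property), so 0 moves.
Pile C: target g' = 0⊕0 = 0, but every legal move changes the Grundy value (mex property), so 0 moves.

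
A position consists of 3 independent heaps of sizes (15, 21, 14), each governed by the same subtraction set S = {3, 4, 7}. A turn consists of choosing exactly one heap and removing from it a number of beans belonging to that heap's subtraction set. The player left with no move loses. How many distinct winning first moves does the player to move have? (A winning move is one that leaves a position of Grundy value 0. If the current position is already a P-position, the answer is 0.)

All heaps use S = {3, 4, 7}:
n :  0  1  2  3  4  5  6  7  8  9 10 11 12 13 14 15 16 17 18 19 20 21
G :  0  0  0  1  1  1  2  2  2  3  0  0  0  1  1  1  2  2  2  3  0  0
Heap A: G(15) = 1.
Heap B: G(21) = 0.
Heap C: G(14) = 1.
Combined Grundy value = 1 ⊕ 0 ⊕ 1 = 0.
A winning move leaves total XOR = 0, i.e. changes one component's Grundy value g to g ⊕ X where X is the current total.
Heap A: target g' = 1⊕0 = 1, but every legal move changes the Grundy value (mex property), so 0 moves.
Heap B: target g' = 0⊕0 = 0, but every legal move changes the Grundy value (mex property), so 0 moves.
Heap C: target g' = 1⊕0 = 1, but every legal move changes the Grundy value (mex property), so 0 moves.

0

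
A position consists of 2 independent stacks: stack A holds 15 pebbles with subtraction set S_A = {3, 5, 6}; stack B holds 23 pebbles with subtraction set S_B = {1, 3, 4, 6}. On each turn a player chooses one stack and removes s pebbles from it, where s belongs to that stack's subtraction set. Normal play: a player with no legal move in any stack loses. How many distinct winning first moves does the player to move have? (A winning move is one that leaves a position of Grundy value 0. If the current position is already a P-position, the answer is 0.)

Stack A, S = {3, 5, 6}:
G(0) = 0
G(1) = mex{} = 0
G(2) = mex{} = 0
G(3) = mex{0} = 1
G(4) = mex{0} = 1
G(5) = mex{0,0} = 1
G(6) = mex{1,0,0} = 2
G(7) = mex{1,0,0} = 2
G(8) = mex{1,1,0} = 2
G(9) = mex{2,1,1} = 0
G(10) = mex{2,1,1} = 0
G(11) = mex{2,2,1} = 0
G(12) = mex{0,2,2} = 1
G(13) = mex{0,2,2} = 1
G(14) = mex{0,0,2} = 1
G(15) = mex{1,0,0} = 2
G_A(15) = 2.
Stack B, S = {1, 3, 4, 6}:
n :  0  1  2  3  4  5  6  7  8  9 10 11 12 13 14 15 16 17 18 19 20 21 22 23
G :  0  1  0  1  2  3  2  0  1  0  1  2  3  2  0  1  0  1  2  3  2  0  1  0
G_B(23) = 0.
Combined Grundy value = 2 ⊕ 0 = 2.
A winning move leaves total XOR = 0, i.e. changes one component's Grundy value g to g ⊕ X where X is the current total.
Stack A: need g' = 2⊕2 = 0. Options: 15−3→G=1, 15−5→G=0, 15−6→G=0. Hits: 2.
Stack B: need g' = 0⊕2 = 2. Options: 23−1→G=1, 23−3→G=2, 23−4→G=3, 23−6→G=1. Hits: 1.

3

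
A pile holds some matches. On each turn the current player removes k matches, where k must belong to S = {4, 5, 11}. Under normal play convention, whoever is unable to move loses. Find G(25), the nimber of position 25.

n :  0  1  2  3  4  5  6  7  8  9 10 11 12 13 14 15 16 17 18 19 20 21 22 23 24 25
G :  0  0  0  0  1  1  1  1  2  0  0  2  3  1  1  3  0  0  0  0  1  1  1  1  2  0

0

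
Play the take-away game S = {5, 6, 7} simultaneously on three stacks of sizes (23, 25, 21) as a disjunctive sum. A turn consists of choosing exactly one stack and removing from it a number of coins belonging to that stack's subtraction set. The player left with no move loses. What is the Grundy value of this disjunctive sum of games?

All stacks use S = {5, 6, 7}:
G(0) = 0
G(1) = mex{} = 0
G(2) = mex{} = 0
G(3) = mex{} = 0
G(4) = mex{} = 0
G(5) = mex{0} = 1
G(6) = mex{0,0} = 1
G(7) = mex{0,0,0} = 1
G(8) = mex{0,0,0} = 1
G(9) = mex{0,0,0} = 1
G(10) = mex{1,0,0} = 2
G(11) = mex{1,1,0} = 2
G(12) = mex{1,1,1} = 0
G(13) = mex{1,1,1} = 0
G(14) = mex{1,1,1} = 0
G(15) = mex{2,1,1} = 0
G(16) = mex{2,2,1} = 0
G(17) = mex{0,2,2} = 1
G(18) = mex{0,0,2} = 1
G(19) = mex{0,0,0} = 1
G(20) = mex{0,0,0} = 1
G(21) = mex{0,0,0} = 1
G(22) = mex{1,0,0} = 2
G(23) = mex{1,1,0} = 2
G(24) = mex{1,1,1} = 0
G(25) = mex{1,1,1} = 0
Stack A: G(23) = 2.
Stack B: G(25) = 0.
Stack C: G(21) = 1.
Combined Grundy value = 2 ⊕ 0 ⊕ 1 = 3.

3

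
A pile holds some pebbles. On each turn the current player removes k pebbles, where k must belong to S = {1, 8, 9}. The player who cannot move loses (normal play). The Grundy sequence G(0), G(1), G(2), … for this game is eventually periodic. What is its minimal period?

G(0) = 0
G(1) = mex{0} = 1
G(2) = mex{1} = 0
G(3) = mex{0} = 1
G(4) = mex{1} = 0
G(5) = mex{0} = 1
G(6) = mex{1} = 0
G(7) = mex{0} = 1
G(8) = mex{1,0} = 2
G(9) = mex{2,1,0} = 3
G(10) = mex{3,0,1} = 2
G(11) = mex{2,1,0} = 3
G(12) = mex{3,0,1} = 2
G(13) = mex{2,1,0} = 3
G(14) = mex{3,0,1} = 2
G(15) = mex{2,1,0} = 3
G(16) = mex{3,2,1} = 0
G(17) = mex{0,3,2} = 1
G(18) = mex{1,2,3} = 0
G(19) = mex{0,3,2} = 1
G(20) = mex{1,2,3} = 0
G(21) = mex{0,3,2} = 1
G(22) = mex{1,2,3} = 0
G(23) = mex{0,3,2} = 1
G(24) = mex{1,0,3} = 2
G(25) = mex{2,1,0} = 3
G(26) = mex{3,0,1} = 2
G(27) = mex{2,1,0} = 3
G(28) = mex{3,0,1} = 2
G(29) = mex{2,1,0} = 3
G(30) = mex{3,0,1} = 2
G(31) = mex{2,1,0} = 3
G(32) = mex{3,2,1} = 0
G(33) = mex{0,3,2} = 1
G(n+16) = G(n) holds for n = 0,…,8 (a full window of length max(S) = 9), so the sequence is purely periodic with period 16.

16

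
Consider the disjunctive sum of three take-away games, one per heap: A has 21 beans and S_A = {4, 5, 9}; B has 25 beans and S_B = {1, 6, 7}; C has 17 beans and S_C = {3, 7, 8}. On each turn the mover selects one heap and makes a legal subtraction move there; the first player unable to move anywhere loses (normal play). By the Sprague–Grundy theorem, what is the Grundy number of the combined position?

Heap A, S = {4, 5, 9}:
n :  0  1  2  3  4  5  6  7  8  9 10 11 12 13 14 15 16 17 18 19 20 21
G :  0  0  0  0  1  1  1  1  2  2  2  2  3  0  0  0  0  1  1  1  1  2
G_A(21) = 2.
Heap B, S = {1, 6, 7}:
n :  0  1  2  3  4  5  6  7  8  9 10 11 12 13 14 15 16 17 18 19 20 21 22 23 24 25
G :  0  1  0  1  0  1  2  3  2  3  2  3  0  1  0  1  0  1  2  3  2  3  2  3  0  1
G_B(25) = 1.
Heap C, S = {3, 7, 8}:
n :  0  1  2  3  4  5  6  7  8  9 10 11 12 13 14 15 16 17
G :  0  0  0  1  1  1  0  2  2  1  3  0  0  2  1  1  0  0
G_C(17) = 0.
Combined Grundy value = 2 ⊕ 1 ⊕ 0 = 3.

3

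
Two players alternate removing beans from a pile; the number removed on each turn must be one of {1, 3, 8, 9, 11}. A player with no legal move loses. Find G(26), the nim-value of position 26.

G(0) = 0
G(1) = mex{0} = 1
G(2) = mex{1} = 0
G(3) = mex{0,0} = 1
G(4) = mex{1,1} = 0
G(5) = mex{0,0} = 1
G(6) = mex{1,1} = 0
G(7) = mex{0,0} = 1
G(8) = mex{1,1,0} = 2
G(9) = mex{2,0,1,0} = 3
G(10) = mex{3,1,0,1} = 2
G(11) = mex{2,2,1,0,0} = 3
G(12) = mex{3,3,0,1,1} = 2
G(13) = mex{2,2,1,0,0} = 3
G(14) = mex{3,3,0,1,1} = 2
G(15) = mex{2,2,1,0,0} = 3
G(16) = mex{3,3,2,1,1} = 0
G(17) = mex{0,2,3,2,0} = 1
G(18) = mex{1,3,2,3,1} = 0
G(19) = mex{0,0,3,2,2} = 1
G(20) = mex{1,1,2,3,3} = 0
G(21) = mex{0,0,3,2,2} = 1
G(22) = mex{1,1,2,3,3} = 0
G(23) = mex{0,0,3,2,2} = 1
G(24) = mex{1,1,0,3,3} = 2
G(25) = mex{2,0,1,0,2} = 3
G(26) = mex{3,1,0,1,3} = 2

2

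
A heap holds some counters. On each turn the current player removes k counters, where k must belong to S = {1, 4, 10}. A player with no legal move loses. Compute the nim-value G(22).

n :  0  1  2  3  4  5  6  7  8  9 10 11 12 13 14 15 16 17 18 19 20 21 22
G :  0  1  0  1  2  0  1  0  1  2  3  2  3  0  1  3  0  1  0  1  2  0  1

1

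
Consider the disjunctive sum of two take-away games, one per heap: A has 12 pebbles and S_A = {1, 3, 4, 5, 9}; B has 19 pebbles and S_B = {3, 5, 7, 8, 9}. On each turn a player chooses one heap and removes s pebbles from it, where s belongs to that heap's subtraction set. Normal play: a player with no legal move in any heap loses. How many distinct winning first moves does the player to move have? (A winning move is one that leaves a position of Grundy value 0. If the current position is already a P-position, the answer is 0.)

0

Heap A, S = {1, 3, 4, 5, 9}:
n :  0  1  2  3  4  5  6  7  8  9 10 11 12
G :  0  1  0  1  2  3  2  3  0  1  0  1  2
G_A(12) = 2.
Heap B, S = {3, 5, 7, 8, 9}:
G(0) = 0
G(1) = mex{} = 0
G(2) = mex{} = 0
G(3) = mex{0} = 1
G(4) = mex{0} = 1
G(5) = mex{0,0} = 1
G(6) = mex{1,0} = 2
G(7) = mex{1,0,0} = 2
G(8) = mex{1,1,0,0} = 2
G(9) = mex{2,1,0,0,0} = 3
G(10) = mex{2,1,1,0,0} = 3
G(11) = mex{2,2,1,1,0} = 3
G(12) = mex{3,2,1,1,1} = 0
G(13) = mex{3,2,2,1,1} = 0
G(14) = mex{3,3,2,2,1} = 0
G(15) = mex{0,3,2,2,2} = 1
G(16) = mex{0,3,3,2,2} = 1
G(17) = mex{0,0,3,3,2} = 1
G(18) = mex{1,0,3,3,3} = 2
G(19) = mex{1,0,0,3,3} = 2
G_B(19) = 2.
Combined Grundy value = 2 ⊕ 2 = 0.
A winning move leaves total XOR = 0, i.e. changes one component's Grundy value g to g ⊕ X where X is the current total.
Heap A: target g' = 2⊕0 = 2, but every legal move changes the Grundy value (mex property), so 0 moves.
Heap B: target g' = 2⊕0 = 2, but every legal move changes the Grundy value (mex property), so 0 moves.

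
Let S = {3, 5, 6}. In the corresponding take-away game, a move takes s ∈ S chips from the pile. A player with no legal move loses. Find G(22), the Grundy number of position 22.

1

n :  0  1  2  3  4  5  6  7  8  9 10 11 12 13 14 15 16 17 18 19 20 21 22
G :  0  0  0  1  1  1  2  2  2  0  0  0  1  1  1  2  2  2  0  0  0  1  1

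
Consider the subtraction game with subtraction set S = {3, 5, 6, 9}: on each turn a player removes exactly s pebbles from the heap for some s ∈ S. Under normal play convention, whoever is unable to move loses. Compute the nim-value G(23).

3

G(0) = 0
G(1) = mex{} = 0
G(2) = mex{} = 0
G(3) = mex{0} = 1
G(4) = mex{0} = 1
G(5) = mex{0,0} = 1
G(6) = mex{1,0,0} = 2
G(7) = mex{1,0,0} = 2
G(8) = mex{1,1,0} = 2
G(9) = mex{2,1,1,0} = 3
G(10) = mex{2,1,1,0} = 3
G(11) = mex{2,2,1,0} = 3
G(12) = mex{3,2,2,1} = 0
G(13) = mex{3,2,2,1} = 0
G(14) = mex{3,3,2,1} = 0
G(15) = mex{0,3,3,2} = 1
G(16) = mex{0,3,3,2} = 1
G(17) = mex{0,0,3,2} = 1
G(18) = mex{1,0,0,3} = 2
G(19) = mex{1,0,0,3} = 2
G(20) = mex{1,1,0,3} = 2
G(21) = mex{2,1,1,0} = 3
G(22) = mex{2,1,1,0} = 3
G(23) = mex{2,2,1,0} = 3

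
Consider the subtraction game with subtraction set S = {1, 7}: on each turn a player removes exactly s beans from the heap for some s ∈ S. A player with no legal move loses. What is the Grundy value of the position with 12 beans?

0

G(0) = 0
G(1) = mex{0} = 1
G(2) = mex{1} = 0
G(3) = mex{0} = 1
G(4) = mex{1} = 0
G(5) = mex{0} = 1
G(6) = mex{1} = 0
G(7) = mex{0,0} = 1
G(8) = mex{1,1} = 0
G(9) = mex{0,0} = 1
G(10) = mex{1,1} = 0
G(11) = mex{0,0} = 1
G(12) = mex{1,1} = 0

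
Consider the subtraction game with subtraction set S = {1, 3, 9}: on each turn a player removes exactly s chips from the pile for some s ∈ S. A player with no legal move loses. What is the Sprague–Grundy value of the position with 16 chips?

0

G(0) = 0
G(1) = mex{0} = 1
G(2) = mex{1} = 0
G(3) = mex{0,0} = 1
G(4) = mex{1,1} = 0
G(5) = mex{0,0} = 1
G(6) = mex{1,1} = 0
G(7) = mex{0,0} = 1
G(8) = mex{1,1} = 0
G(9) = mex{0,0,0} = 1
G(10) = mex{1,1,1} = 0
G(11) = mex{0,0,0} = 1
G(12) = mex{1,1,1} = 0
G(13) = mex{0,0,0} = 1
G(14) = mex{1,1,1} = 0
G(15) = mex{0,0,0} = 1
G(16) = mex{1,1,1} = 0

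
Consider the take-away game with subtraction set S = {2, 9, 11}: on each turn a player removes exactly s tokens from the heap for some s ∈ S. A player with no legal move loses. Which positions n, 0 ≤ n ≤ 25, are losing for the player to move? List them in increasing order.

0, 1, 4, 5, 8, 18, 21, 22, 25

G(0) = 0
G(1) = mex{} = 0
G(2) = mex{0} = 1
G(3) = mex{0} = 1
G(4) = mex{1} = 0
G(5) = mex{1} = 0
G(6) = mex{0} = 1
G(7) = mex{0} = 1
G(8) = mex{1} = 0
G(9) = mex{1,0} = 2
G(10) = mex{0,0} = 1
G(11) = mex{2,1,0} = 3
G(12) = mex{1,1,0} = 2
G(13) = mex{3,0,1} = 2
G(14) = mex{2,0,1} = 3
G(15) = mex{2,1,0} = 3
G(16) = mex{3,1,0} = 2
G(17) = mex{3,0,1} = 2
G(18) = mex{2,2,1} = 0
G(19) = mex{2,1,0} = 3
G(20) = mex{0,3,2} = 1
G(21) = mex{3,2,1} = 0
G(22) = mex{1,2,3} = 0
G(23) = mex{0,3,2} = 1
G(24) = mex{0,3,2} = 1
G(25) = mex{1,2,3} = 0
P-positions are exactly the n with G(n) = 0.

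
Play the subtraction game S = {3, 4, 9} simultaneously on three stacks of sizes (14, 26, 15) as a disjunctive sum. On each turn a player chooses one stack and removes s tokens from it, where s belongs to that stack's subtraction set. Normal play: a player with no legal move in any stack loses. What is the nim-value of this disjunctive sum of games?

All stacks use S = {3, 4, 9}:
n :  0  1  2  3  4  5  6  7  8  9 10 11 12 13 14 15 16 17 18 19 20 21 22 23 24 25 26
G :  0  0  0  1  1  1  2  0  0  3  1  1  2  0  0  0  1  1  1  2  0  0  3  1  1  2  0
Stack A: G(14) = 0.
Stack B: G(26) = 0.
Stack C: G(15) = 0.
Combined Grundy value = 0 ⊕ 0 ⊕ 0 = 0.

0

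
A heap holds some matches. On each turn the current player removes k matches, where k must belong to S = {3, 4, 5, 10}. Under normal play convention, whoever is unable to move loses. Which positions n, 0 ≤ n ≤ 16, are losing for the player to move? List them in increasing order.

n :  0  1  2  3  4  5  6  7  8  9 10 11 12 13 14 15 16
G :  0  0  0  1  1  1  2  2  0  0  3  1  1  2  2  0  0
P-positions are exactly the n with G(n) = 0.

0, 1, 2, 8, 9, 15, 16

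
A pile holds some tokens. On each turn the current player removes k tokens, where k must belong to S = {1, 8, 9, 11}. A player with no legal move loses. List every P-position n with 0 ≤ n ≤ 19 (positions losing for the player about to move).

G(0) = 0
G(1) = mex{0} = 1
G(2) = mex{1} = 0
G(3) = mex{0} = 1
G(4) = mex{1} = 0
G(5) = mex{0} = 1
G(6) = mex{1} = 0
G(7) = mex{0} = 1
G(8) = mex{1,0} = 2
G(9) = mex{2,1,0} = 3
G(10) = mex{3,0,1} = 2
G(11) = mex{2,1,0,0} = 3
G(12) = mex{3,0,1,1} = 2
G(13) = mex{2,1,0,0} = 3
G(14) = mex{3,0,1,1} = 2
G(15) = mex{2,1,0,0} = 3
G(16) = mex{3,2,1,1} = 0
G(17) = mex{0,3,2,0} = 1
G(18) = mex{1,2,3,1} = 0
G(19) = mex{0,3,2,2} = 1
P-positions are exactly the n with G(n) = 0.

0, 2, 4, 6, 16, 18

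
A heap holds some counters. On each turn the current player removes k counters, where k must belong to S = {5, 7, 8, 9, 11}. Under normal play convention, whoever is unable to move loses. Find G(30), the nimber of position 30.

G(0) = 0
G(1) = mex{} = 0
G(2) = mex{} = 0
G(3) = mex{} = 0
G(4) = mex{} = 0
G(5) = mex{0} = 1
G(6) = mex{0} = 1
G(7) = mex{0,0} = 1
G(8) = mex{0,0,0} = 1
G(9) = mex{0,0,0,0} = 1
G(10) = mex{1,0,0,0} = 2
G(11) = mex{1,0,0,0,0} = 2
G(12) = mex{1,1,0,0,0} = 2
G(13) = mex{1,1,1,0,0} = 2
G(14) = mex{1,1,1,1,0} = 2
G(15) = mex{2,1,1,1,0} = 3
G(16) = mex{2,1,1,1,1} = 0
G(17) = mex{2,2,1,1,1} = 0
G(18) = mex{2,2,2,1,1} = 0
G(19) = mex{2,2,2,2,1} = 0
G(20) = mex{3,2,2,2,1} = 0
G(21) = mex{0,2,2,2,2} = 1
G(22) = mex{0,3,2,2,2} = 1
G(23) = mex{0,0,3,2,2} = 1
G(24) = mex{0,0,0,3,2} = 1
G(25) = mex{0,0,0,0,2} = 1
G(26) = mex{1,0,0,0,3} = 2
G(27) = mex{1,0,0,0,0} = 2
G(28) = mex{1,1,0,0,0} = 2
G(29) = mex{1,1,1,0,0} = 2
G(30) = mex{1,1,1,1,0} = 2

2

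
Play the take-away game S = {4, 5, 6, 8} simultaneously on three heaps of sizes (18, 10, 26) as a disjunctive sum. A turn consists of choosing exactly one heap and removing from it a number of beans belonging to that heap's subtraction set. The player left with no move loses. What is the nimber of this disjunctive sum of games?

All heaps use S = {4, 5, 6, 8}:
G(0) = 0
G(1) = mex{} = 0
G(2) = mex{} = 0
G(3) = mex{} = 0
G(4) = mex{0} = 1
G(5) = mex{0,0} = 1
G(6) = mex{0,0,0} = 1
G(7) = mex{0,0,0} = 1
G(8) = mex{1,0,0,0} = 2
G(9) = mex{1,1,0,0} = 2
G(10) = mex{1,1,1,0} = 2
G(11) = mex{1,1,1,0} = 2
G(12) = mex{2,1,1,1} = 0
G(13) = mex{2,2,1,1} = 0
G(14) = mex{2,2,2,1} = 0
G(15) = mex{2,2,2,1} = 0
G(16) = mex{0,2,2,2} = 1
G(17) = mex{0,0,2,2} = 1
G(18) = mex{0,0,0,2} = 1
G(19) = mex{0,0,0,2} = 1
G(20) = mex{1,0,0,0} = 2
G(21) = mex{1,1,0,0} = 2
G(22) = mex{1,1,1,0} = 2
G(23) = mex{1,1,1,0} = 2
G(24) = mex{2,1,1,1} = 0
G(25) = mex{2,2,1,1} = 0
G(26) = mex{2,2,2,1} = 0
Heap A: G(18) = 1.
Heap B: G(10) = 2.
Heap C: G(26) = 0.
Combined Grundy value = 1 ⊕ 2 ⊕ 0 = 3.

3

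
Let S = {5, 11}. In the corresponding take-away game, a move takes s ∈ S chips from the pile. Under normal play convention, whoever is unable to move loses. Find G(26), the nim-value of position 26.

G(0) = 0
G(1) = mex{} = 0
G(2) = mex{} = 0
G(3) = mex{} = 0
G(4) = mex{} = 0
G(5) = mex{0} = 1
G(6) = mex{0} = 1
G(7) = mex{0} = 1
G(8) = mex{0} = 1
G(9) = mex{0} = 1
G(10) = mex{1} = 0
G(11) = mex{1,0} = 2
G(12) = mex{1,0} = 2
G(13) = mex{1,0} = 2
G(14) = mex{1,0} = 2
G(15) = mex{0,0} = 1
G(16) = mex{2,1} = 0
G(17) = mex{2,1} = 0
G(18) = mex{2,1} = 0
G(19) = mex{2,1} = 0
G(20) = mex{1,1} = 0
G(21) = mex{0,0} = 1
G(22) = mex{0,2} = 1
G(23) = mex{0,2} = 1
G(24) = mex{0,2} = 1
G(25) = mex{0,2} = 1
G(26) = mex{1,1} = 0

0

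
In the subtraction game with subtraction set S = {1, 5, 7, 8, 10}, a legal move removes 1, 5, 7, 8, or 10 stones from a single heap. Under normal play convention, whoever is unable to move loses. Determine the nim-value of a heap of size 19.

n :  0  1  2  3  4  5  6  7  8  9 10 11 12 13 14 15 16 17 18 19
G :  0  1  0  1  0  1  0  1  2  3  2  3  2  3  2  0  1  0  1  0

0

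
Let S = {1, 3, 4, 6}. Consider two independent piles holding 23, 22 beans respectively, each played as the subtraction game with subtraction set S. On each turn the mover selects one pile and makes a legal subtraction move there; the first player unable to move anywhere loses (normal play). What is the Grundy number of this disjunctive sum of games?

All piles use S = {1, 3, 4, 6}:
G(0) = 0
G(1) = mex{0} = 1
G(2) = mex{1} = 0
G(3) = mex{0,0} = 1
G(4) = mex{1,1,0} = 2
G(5) = mex{2,0,1} = 3
G(6) = mex{3,1,0,0} = 2
G(7) = mex{2,2,1,1} = 0
G(8) = mex{0,3,2,0} = 1
G(9) = mex{1,2,3,1} = 0
G(10) = mex{0,0,2,2} = 1
G(11) = mex{1,1,0,3} = 2
G(12) = mex{2,0,1,2} = 3
G(13) = mex{3,1,0,0} = 2
G(14) = mex{2,2,1,1} = 0
G(15) = mex{0,3,2,0} = 1
G(16) = mex{1,2,3,1} = 0
G(17) = mex{0,0,2,2} = 1
G(18) = mex{1,1,0,3} = 2
G(19) = mex{2,0,1,2} = 3
G(20) = mex{3,1,0,0} = 2
G(21) = mex{2,2,1,1} = 0
G(22) = mex{0,3,2,0} = 1
G(23) = mex{1,2,3,1} = 0
Pile A: G(23) = 0.
Pile B: G(22) = 1.
Combined Grundy value = 0 ⊕ 1 = 1.

1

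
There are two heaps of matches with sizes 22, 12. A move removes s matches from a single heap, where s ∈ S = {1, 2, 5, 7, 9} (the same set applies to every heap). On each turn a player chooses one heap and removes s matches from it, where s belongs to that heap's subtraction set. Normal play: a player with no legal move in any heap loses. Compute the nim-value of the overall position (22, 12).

1

All heaps use S = {1, 2, 5, 7, 9}:
n :  0  1  2  3  4  5  6  7  8  9 10 11 12 13 14 15 16 17 18 19 20 21 22
G :  0  1  2  0  1  2  0  1  2  3  4  5  3  4  0  1  2  0  1  2  0  1  2
Heap A: G(22) = 2.
Heap B: G(12) = 3.
Combined Grundy value = 2 ⊕ 3 = 1.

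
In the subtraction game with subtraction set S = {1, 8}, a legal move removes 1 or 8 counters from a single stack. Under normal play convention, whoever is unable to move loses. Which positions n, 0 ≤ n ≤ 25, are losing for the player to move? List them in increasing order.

0, 2, 4, 6, 9, 11, 13, 15, 18, 20, 22, 24

n :  0  1  2  3  4  5  6  7  8  9 10 11 12 13 14 15 16 17 18 19 20 21 22 23 24 25
G :  0  1  0  1  0  1  0  1  2  0  1  0  1  0  1  0  1  2  0  1  0  1  0  1  0  1
P-positions are exactly the n with G(n) = 0.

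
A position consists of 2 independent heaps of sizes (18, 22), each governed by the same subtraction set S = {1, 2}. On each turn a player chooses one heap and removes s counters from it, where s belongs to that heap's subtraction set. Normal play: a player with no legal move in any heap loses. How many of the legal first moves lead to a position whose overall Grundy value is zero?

All heaps use S = {1, 2}:
G(0) = 0
G(1) = mex{0} = 1
G(2) = mex{1,0} = 2
G(3) = mex{2,1} = 0
G(4) = mex{0,2} = 1
G(5) = mex{1,0} = 2
G(6) = mex{2,1} = 0
G(7) = mex{0,2} = 1
G(8) = mex{1,0} = 2
G(9) = mex{2,1} = 0
G(10) = mex{0,2} = 1
G(11) = mex{1,0} = 2
G(12) = mex{2,1} = 0
G(13) = mex{0,2} = 1
G(14) = mex{1,0} = 2
G(15) = mex{2,1} = 0
G(16) = mex{0,2} = 1
G(17) = mex{1,0} = 2
G(18) = mex{2,1} = 0
G(19) = mex{0,2} = 1
G(20) = mex{1,0} = 2
G(21) = mex{2,1} = 0
G(22) = mex{0,2} = 1
Heap A: G(18) = 0.
Heap B: G(22) = 1.
Combined Grundy value = 0 ⊕ 1 = 1.
A winning move leaves total XOR = 0, i.e. changes one component's Grundy value g to g ⊕ X where X is the current total.
Heap A: need g' = 0⊕1 = 1. Options: 18−1→G=2, 18−2→G=1. Hits: 1.
Heap B: need g' = 1⊕1 = 0. Options: 22−1→G=0, 22−2→G=2. Hits: 1.

2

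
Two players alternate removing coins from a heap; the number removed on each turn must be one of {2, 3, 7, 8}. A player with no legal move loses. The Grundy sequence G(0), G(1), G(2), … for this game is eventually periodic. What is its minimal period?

G(0) = 0
G(1) = mex{} = 0
G(2) = mex{0} = 1
G(3) = mex{0,0} = 1
G(4) = mex{1,0} = 2
G(5) = mex{1,1} = 0
G(6) = mex{2,1} = 0
G(7) = mex{0,2,0} = 1
G(8) = mex{0,0,0,0} = 1
G(9) = mex{1,0,1,0} = 2
G(10) = mex{1,1,1,1} = 0
G(11) = mex{2,1,2,1} = 0
G(12) = mex{0,2,0,2} = 1
G(13) = mex{0,0,0,0} = 1
G(14) = mex{1,0,1,0} = 2
G(n+5) = G(n) holds for n = 0,…,7 (a full window of length max(S) = 8), so the sequence is purely periodic with period 5.

5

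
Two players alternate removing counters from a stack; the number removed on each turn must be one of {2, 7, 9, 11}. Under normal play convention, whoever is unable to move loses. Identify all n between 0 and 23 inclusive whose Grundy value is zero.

G(0) = 0
G(1) = mex{} = 0
G(2) = mex{0} = 1
G(3) = mex{0} = 1
G(4) = mex{1} = 0
G(5) = mex{1} = 0
G(6) = mex{0} = 1
G(7) = mex{0,0} = 1
G(8) = mex{1,0} = 2
G(9) = mex{1,1,0} = 2
G(10) = mex{2,1,0} = 3
G(11) = mex{2,0,1,0} = 3
G(12) = mex{3,0,1,0} = 2
G(13) = mex{3,1,0,1} = 2
G(14) = mex{2,1,0,1} = 3
G(15) = mex{2,2,1,0} = 3
G(16) = mex{3,2,1,0} = 4
G(17) = mex{3,3,2,1} = 0
G(18) = mex{4,3,2,1} = 0
G(19) = mex{0,2,3,2} = 1
G(20) = mex{0,2,3,2} = 1
G(21) = mex{1,3,2,3} = 0
G(22) = mex{1,3,2,3} = 0
G(23) = mex{0,4,3,2} = 1
P-positions are exactly the n with G(n) = 0.

0, 1, 4, 5, 17, 18, 21, 22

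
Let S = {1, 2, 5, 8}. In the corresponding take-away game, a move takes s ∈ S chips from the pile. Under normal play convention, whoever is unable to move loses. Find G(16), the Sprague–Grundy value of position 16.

1

n :  0  1  2  3  4  5  6  7  8  9 10 11 12 13 14 15 16
G :  0  1  2  0  1  2  0  1  2  0  1  2  0  1  2  0  1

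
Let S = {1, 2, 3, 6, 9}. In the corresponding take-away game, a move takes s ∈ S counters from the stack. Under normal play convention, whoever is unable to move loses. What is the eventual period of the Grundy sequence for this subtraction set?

4

n :  0  1  2  3  4  5  6  7  8  9 10 11 12 13 14
G :  0  1  2  3  0  1  2  3  0  1  2  3  0  1  2
G(n+4) = G(n) holds for n = 0,…,8 (a full window of length max(S) = 9), so the sequence is purely periodic with period 4.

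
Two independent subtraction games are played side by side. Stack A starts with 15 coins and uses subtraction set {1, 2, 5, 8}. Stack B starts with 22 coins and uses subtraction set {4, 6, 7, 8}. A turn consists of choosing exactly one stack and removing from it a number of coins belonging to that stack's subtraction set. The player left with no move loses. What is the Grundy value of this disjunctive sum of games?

Stack A, S = {1, 2, 5, 8}:
n :  0  1  2  3  4  5  6  7  8  9 10 11 12 13 14 15
G :  0  1  2  0  1  2  0  1  2  0  1  2  0  1  2  0
G_A(15) = 0.
Stack B, S = {4, 6, 7, 8}:
G(0) = 0
G(1) = mex{} = 0
G(2) = mex{} = 0
G(3) = mex{} = 0
G(4) = mex{0} = 1
G(5) = mex{0} = 1
G(6) = mex{0,0} = 1
G(7) = mex{0,0,0} = 1
G(8) = mex{1,0,0,0} = 2
G(9) = mex{1,0,0,0} = 2
G(10) = mex{1,1,0,0} = 2
G(11) = mex{1,1,1,0} = 2
G(12) = mex{2,1,1,1} = 0
G(13) = mex{2,1,1,1} = 0
G(14) = mex{2,2,1,1} = 0
G(15) = mex{2,2,2,1} = 0
G(16) = mex{0,2,2,2} = 1
G(17) = mex{0,2,2,2} = 1
G(18) = mex{0,0,2,2} = 1
G(19) = mex{0,0,0,2} = 1
G(20) = mex{1,0,0,0} = 2
G(21) = mex{1,0,0,0} = 2
G(22) = mex{1,1,0,0} = 2
G_B(22) = 2.
Combined Grundy value = 0 ⊕ 2 = 2.

2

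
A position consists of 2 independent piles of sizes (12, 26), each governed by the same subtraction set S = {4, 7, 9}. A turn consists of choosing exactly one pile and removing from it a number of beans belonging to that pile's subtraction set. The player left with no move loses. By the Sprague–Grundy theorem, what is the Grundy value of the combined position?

3

All piles use S = {4, 7, 9}:
n :  0  1  2  3  4  5  6  7  8  9 10 11 12 13 14 15 16 17 18 19 20 21 22 23 24 25 26
G :  0  0  0  0  1  1  1  1  2  2  2  2  3  0  0  0  0  1  1  1  1  2  2  2  2  3  0
Pile A: G(12) = 3.
Pile B: G(26) = 0.
Combined Grundy value = 3 ⊕ 0 = 3.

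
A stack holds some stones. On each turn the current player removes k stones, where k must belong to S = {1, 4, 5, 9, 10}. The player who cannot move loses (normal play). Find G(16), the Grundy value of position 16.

G(0) = 0
G(1) = mex{0} = 1
G(2) = mex{1} = 0
G(3) = mex{0} = 1
G(4) = mex{1,0} = 2
G(5) = mex{2,1,0} = 3
G(6) = mex{3,0,1} = 2
G(7) = mex{2,1,0} = 3
G(8) = mex{3,2,1} = 0
G(9) = mex{0,3,2,0} = 1
G(10) = mex{1,2,3,1,0} = 4
G(11) = mex{4,3,2,0,1} = 5
G(12) = mex{5,0,3,1,0} = 2
G(13) = mex{2,1,0,2,1} = 3
G(14) = mex{3,4,1,3,2} = 0
G(15) = mex{0,5,4,2,3} = 1
G(16) = mex{1,2,5,3,2} = 0

0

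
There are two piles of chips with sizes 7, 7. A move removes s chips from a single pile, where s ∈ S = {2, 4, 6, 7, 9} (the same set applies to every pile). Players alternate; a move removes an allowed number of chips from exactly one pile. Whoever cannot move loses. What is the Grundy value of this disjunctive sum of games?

0

All piles use S = {2, 4, 6, 7, 9}:
G(0) = 0
G(1) = mex{} = 0
G(2) = mex{0} = 1
G(3) = mex{0} = 1
G(4) = mex{1,0} = 2
G(5) = mex{1,0} = 2
G(6) = mex{2,1,0} = 3
G(7) = mex{2,1,0,0} = 3
Pile A: G(7) = 3.
Pile B: G(7) = 3.
Combined Grundy value = 3 ⊕ 3 = 0.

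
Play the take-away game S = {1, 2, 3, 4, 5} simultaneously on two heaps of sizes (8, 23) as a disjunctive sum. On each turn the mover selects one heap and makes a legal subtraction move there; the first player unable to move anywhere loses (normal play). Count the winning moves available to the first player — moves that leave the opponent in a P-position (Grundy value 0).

2

All heaps use S = {1, 2, 3, 4, 5}:
n :  0  1  2  3  4  5  6  7  8  9 10 11 12 13 14 15 16 17 18 19 20 21 22 23
G :  0  1  2  3  4  5  0  1  2  3  4  5  0  1  2  3  4  5  0  1  2  3  4  5
Heap A: G(8) = 2.
Heap B: G(23) = 5.
Combined Grundy value = 2 ⊕ 5 = 7.
A winning move leaves total XOR = 0, i.e. changes one component's Grundy value g to g ⊕ X where X is the current total.
Heap A: need g' = 2⊕7 = 5. Options: 8−1→G=1, 8−2→G=0, 8−3→G=5, 8−4→G=4, 8−5→G=3. Hits: 1.
Heap B: need g' = 5⊕7 = 2. Options: 23−1→G=4, 23−2→G=3, 23−3→G=2, 23−4→G=1, 23−5→G=0. Hits: 1.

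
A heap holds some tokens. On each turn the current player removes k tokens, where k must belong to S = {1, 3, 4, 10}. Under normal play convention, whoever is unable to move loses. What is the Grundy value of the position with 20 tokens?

2

G(0) = 0
G(1) = mex{0} = 1
G(2) = mex{1} = 0
G(3) = mex{0,0} = 1
G(4) = mex{1,1,0} = 2
G(5) = mex{2,0,1} = 3
G(6) = mex{3,1,0} = 2
G(7) = mex{2,2,1} = 0
G(8) = mex{0,3,2} = 1
G(9) = mex{1,2,3} = 0
G(10) = mex{0,0,2,0} = 1
G(11) = mex{1,1,0,1} = 2
G(12) = mex{2,0,1,0} = 3
G(13) = mex{3,1,0,1} = 2
G(14) = mex{2,2,1,2} = 0
G(15) = mex{0,3,2,3} = 1
G(16) = mex{1,2,3,2} = 0
G(17) = mex{0,0,2,0} = 1
G(18) = mex{1,1,0,1} = 2
G(19) = mex{2,0,1,0} = 3
G(20) = mex{3,1,0,1} = 2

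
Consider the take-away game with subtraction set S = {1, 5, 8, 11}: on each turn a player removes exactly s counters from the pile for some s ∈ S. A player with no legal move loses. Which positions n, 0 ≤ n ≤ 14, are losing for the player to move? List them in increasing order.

0, 2, 4, 6

G(0) = 0
G(1) = mex{0} = 1
G(2) = mex{1} = 0
G(3) = mex{0} = 1
G(4) = mex{1} = 0
G(5) = mex{0,0} = 1
G(6) = mex{1,1} = 0
G(7) = mex{0,0} = 1
G(8) = mex{1,1,0} = 2
G(9) = mex{2,0,1} = 3
G(10) = mex{3,1,0} = 2
G(11) = mex{2,0,1,0} = 3
G(12) = mex{3,1,0,1} = 2
G(13) = mex{2,2,1,0} = 3
G(14) = mex{3,3,0,1} = 2
P-positions are exactly the n with G(n) = 0.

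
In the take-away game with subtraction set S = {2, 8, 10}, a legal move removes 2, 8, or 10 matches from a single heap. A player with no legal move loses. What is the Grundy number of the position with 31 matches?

G(0) = 0
G(1) = mex{} = 0
G(2) = mex{0} = 1
G(3) = mex{0} = 1
G(4) = mex{1} = 0
G(5) = mex{1} = 0
G(6) = mex{0} = 1
G(7) = mex{0} = 1
G(8) = mex{1,0} = 2
G(9) = mex{1,0} = 2
G(10) = mex{2,1,0} = 3
G(11) = mex{2,1,0} = 3
G(12) = mex{3,0,1} = 2
G(13) = mex{3,0,1} = 2
G(14) = mex{2,1,0} = 3
G(15) = mex{2,1,0} = 3
G(16) = mex{3,2,1} = 0
G(17) = mex{3,2,1} = 0
G(18) = mex{0,3,2} = 1
G(19) = mex{0,3,2} = 1
G(20) = mex{1,2,3} = 0
G(21) = mex{1,2,3} = 0
G(22) = mex{0,3,2} = 1
G(23) = mex{0,3,2} = 1
G(24) = mex{1,0,3} = 2
G(25) = mex{1,0,3} = 2
G(26) = mex{2,1,0} = 3
G(27) = mex{2,1,0} = 3
G(28) = mex{3,0,1} = 2
G(29) = mex{3,0,1} = 2
G(30) = mex{2,1,0} = 3
G(31) = mex{2,1,0} = 3

3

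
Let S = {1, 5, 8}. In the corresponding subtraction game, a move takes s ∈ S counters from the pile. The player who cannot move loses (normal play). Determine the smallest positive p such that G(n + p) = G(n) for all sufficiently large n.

13

G(0) = 0
G(1) = mex{0} = 1
G(2) = mex{1} = 0
G(3) = mex{0} = 1
G(4) = mex{1} = 0
G(5) = mex{0,0} = 1
G(6) = mex{1,1} = 0
G(7) = mex{0,0} = 1
G(8) = mex{1,1,0} = 2
G(9) = mex{2,0,1} = 3
G(10) = mex{3,1,0} = 2
G(11) = mex{2,0,1} = 3
G(12) = mex{3,1,0} = 2
G(13) = mex{2,2,1} = 0
G(14) = mex{0,3,0} = 1
G(15) = mex{1,2,1} = 0
G(16) = mex{0,3,2} = 1
G(17) = mex{1,2,3} = 0
G(18) = mex{0,0,2} = 1
G(19) = mex{1,1,3} = 0
G(20) = mex{0,0,2} = 1
G(21) = mex{1,1,0} = 2
G(22) = mex{2,0,1} = 3
G(23) = mex{3,1,0} = 2
G(24) = mex{2,0,1} = 3
G(25) = mex{3,1,0} = 2
G(26) = mex{2,2,1} = 0
G(27) = mex{0,3,0} = 1
G(n+13) = G(n) holds for n = 0,…,7 (a full window of length max(S) = 8), so the sequence is purely periodic with period 13.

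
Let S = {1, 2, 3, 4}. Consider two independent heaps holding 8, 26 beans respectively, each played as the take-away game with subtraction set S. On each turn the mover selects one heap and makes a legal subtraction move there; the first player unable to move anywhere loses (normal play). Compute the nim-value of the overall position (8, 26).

2

All heaps use S = {1, 2, 3, 4}:
G(0) = 0
G(1) = mex{0} = 1
G(2) = mex{1,0} = 2
G(3) = mex{2,1,0} = 3
G(4) = mex{3,2,1,0} = 4
G(5) = mex{4,3,2,1} = 0
G(6) = mex{0,4,3,2} = 1
G(7) = mex{1,0,4,3} = 2
G(8) = mex{2,1,0,4} = 3
G(9) = mex{3,2,1,0} = 4
G(10) = mex{4,3,2,1} = 0
G(11) = mex{0,4,3,2} = 1
G(12) = mex{1,0,4,3} = 2
G(13) = mex{2,1,0,4} = 3
G(14) = mex{3,2,1,0} = 4
G(15) = mex{4,3,2,1} = 0
G(16) = mex{0,4,3,2} = 1
G(17) = mex{1,0,4,3} = 2
G(18) = mex{2,1,0,4} = 3
G(19) = mex{3,2,1,0} = 4
G(20) = mex{4,3,2,1} = 0
G(21) = mex{0,4,3,2} = 1
G(22) = mex{1,0,4,3} = 2
G(23) = mex{2,1,0,4} = 3
G(24) = mex{3,2,1,0} = 4
G(25) = mex{4,3,2,1} = 0
G(26) = mex{0,4,3,2} = 1
Heap A: G(8) = 3.
Heap B: G(26) = 1.
Combined Grundy value = 3 ⊕ 1 = 2.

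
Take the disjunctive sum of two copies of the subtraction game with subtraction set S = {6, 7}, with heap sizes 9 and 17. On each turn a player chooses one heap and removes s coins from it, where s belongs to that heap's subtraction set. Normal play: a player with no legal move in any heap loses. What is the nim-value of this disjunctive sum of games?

All heaps use S = {6, 7}:
n :  0  1  2  3  4  5  6  7  8  9 10 11 12 13 14 15 16 17
G :  0  0  0  0  0  0  1  1  1  1  1  1  2  0  0  0  0  0
Heap A: G(9) = 1.
Heap B: G(17) = 0.
Combined Grundy value = 1 ⊕ 0 = 1.

1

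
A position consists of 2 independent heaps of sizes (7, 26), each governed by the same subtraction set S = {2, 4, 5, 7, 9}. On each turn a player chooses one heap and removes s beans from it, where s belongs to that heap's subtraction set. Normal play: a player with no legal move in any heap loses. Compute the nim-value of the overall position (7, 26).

All heaps use S = {2, 4, 5, 7, 9}:
n :  0  1  2  3  4  5  6  7  8  9 10 11 12 13 14 15 16 17 18 19 20 21 22 23 24 25 26
G :  0  0  1  1  2  2  3  3  4  4  5  0  0  1  1  2  2  3  3  4  4  5  0  0  1  1  2
Heap A: G(7) = 3.
Heap B: G(26) = 2.
Combined Grundy value = 3 ⊕ 2 = 1.

1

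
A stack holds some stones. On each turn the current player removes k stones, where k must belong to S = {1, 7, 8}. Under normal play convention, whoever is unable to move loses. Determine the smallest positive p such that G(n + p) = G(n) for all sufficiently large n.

G(0) = 0
G(1) = mex{0} = 1
G(2) = mex{1} = 0
G(3) = mex{0} = 1
G(4) = mex{1} = 0
G(5) = mex{0} = 1
G(6) = mex{1} = 0
G(7) = mex{0,0} = 1
G(8) = mex{1,1,0} = 2
G(9) = mex{2,0,1} = 3
G(10) = mex{3,1,0} = 2
G(11) = mex{2,0,1} = 3
G(12) = mex{3,1,0} = 2
G(13) = mex{2,0,1} = 3
G(14) = mex{3,1,0} = 2
G(15) = mex{2,2,1} = 0
G(16) = mex{0,3,2} = 1
G(17) = mex{1,2,3} = 0
G(18) = mex{0,3,2} = 1
G(19) = mex{1,2,3} = 0
G(20) = mex{0,3,2} = 1
G(21) = mex{1,2,3} = 0
G(22) = mex{0,0,2} = 1
G(23) = mex{1,1,0} = 2
G(24) = mex{2,0,1} = 3
G(25) = mex{3,1,0} = 2
G(26) = mex{2,0,1} = 3
G(27) = mex{3,1,0} = 2
G(28) = mex{2,0,1} = 3
G(29) = mex{3,1,0} = 2
G(30) = mex{2,2,1} = 0
G(31) = mex{0,3,2} = 1
G(n+15) = G(n) holds for n = 0,…,7 (a full window of length max(S) = 8), so the sequence is purely periodic with period 15.

15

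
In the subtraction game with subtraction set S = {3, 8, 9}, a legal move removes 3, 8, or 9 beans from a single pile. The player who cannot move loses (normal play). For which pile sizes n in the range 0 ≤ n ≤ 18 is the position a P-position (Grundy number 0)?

0, 1, 2, 6, 7, 12, 13, 17, 18

n :  0  1  2  3  4  5  6  7  8  9 10 11 12 13 14 15 16 17 18
G :  0  0  0  1  1  1  0  0  2  1  1  3  0  0  2  1  1  0  0
P-positions are exactly the n with G(n) = 0.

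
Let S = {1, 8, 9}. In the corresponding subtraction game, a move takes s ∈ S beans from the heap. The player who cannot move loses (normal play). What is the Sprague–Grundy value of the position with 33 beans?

1

G(0) = 0
G(1) = mex{0} = 1
G(2) = mex{1} = 0
G(3) = mex{0} = 1
G(4) = mex{1} = 0
G(5) = mex{0} = 1
G(6) = mex{1} = 0
G(7) = mex{0} = 1
G(8) = mex{1,0} = 2
G(9) = mex{2,1,0} = 3
G(10) = mex{3,0,1} = 2
G(11) = mex{2,1,0} = 3
G(12) = mex{3,0,1} = 2
G(13) = mex{2,1,0} = 3
G(14) = mex{3,0,1} = 2
G(15) = mex{2,1,0} = 3
G(16) = mex{3,2,1} = 0
G(17) = mex{0,3,2} = 1
G(18) = mex{1,2,3} = 0
G(19) = mex{0,3,2} = 1
G(20) = mex{1,2,3} = 0
G(21) = mex{0,3,2} = 1
G(22) = mex{1,2,3} = 0
G(23) = mex{0,3,2} = 1
G(24) = mex{1,0,3} = 2
G(25) = mex{2,1,0} = 3
G(26) = mex{3,0,1} = 2
G(27) = mex{2,1,0} = 3
G(28) = mex{3,0,1} = 2
G(29) = mex{2,1,0} = 3
G(30) = mex{3,0,1} = 2
G(31) = mex{2,1,0} = 3
G(32) = mex{3,2,1} = 0
G(33) = mex{0,3,2} = 1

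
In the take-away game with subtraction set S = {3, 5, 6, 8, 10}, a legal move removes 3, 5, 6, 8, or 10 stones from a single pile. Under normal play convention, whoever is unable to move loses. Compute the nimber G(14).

G(0) = 0
G(1) = mex{} = 0
G(2) = mex{} = 0
G(3) = mex{0} = 1
G(4) = mex{0} = 1
G(5) = mex{0,0} = 1
G(6) = mex{1,0,0} = 2
G(7) = mex{1,0,0} = 2
G(8) = mex{1,1,0,0} = 2
G(9) = mex{2,1,1,0} = 3
G(10) = mex{2,1,1,0,0} = 3
G(11) = mex{2,2,1,1,0} = 3
G(12) = mex{3,2,2,1,0} = 4
G(13) = mex{3,2,2,1,1} = 0
G(14) = mex{3,3,2,2,1} = 0

0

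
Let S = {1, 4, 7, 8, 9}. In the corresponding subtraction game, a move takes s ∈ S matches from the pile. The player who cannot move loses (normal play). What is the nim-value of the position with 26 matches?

n :  0  1  2  3  4  5  6  7  8  9 10 11 12 13 14 15 16 17 18 19 20 21 22 23 24 25 26
G :  0  1  0  1  2  0  1  2  3  2  3  4  5  3  4  0  1  0  1  2  0  1  2  3  2  3  4

4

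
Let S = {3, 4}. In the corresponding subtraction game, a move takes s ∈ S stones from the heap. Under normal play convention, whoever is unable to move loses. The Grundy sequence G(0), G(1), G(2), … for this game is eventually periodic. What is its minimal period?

n :  0  1  2  3  4  5  6  7  8  9 10 11 12 13 14 15
G :  0  0  0  1  1  1  2  0  0  0  1  1  1  2  0  0
G(n+7) = G(n) holds for n = 0,…,3 (a full window of length max(S) = 4), so the sequence is purely periodic with period 7.

7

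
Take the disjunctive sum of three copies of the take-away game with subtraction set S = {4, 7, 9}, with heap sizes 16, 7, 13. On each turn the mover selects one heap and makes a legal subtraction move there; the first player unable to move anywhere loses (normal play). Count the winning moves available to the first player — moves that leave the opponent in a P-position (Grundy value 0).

All heaps use S = {4, 7, 9}:
n :  0  1  2  3  4  5  6  7  8  9 10 11 12 13 14 15 16
G :  0  0  0  0  1  1  1  1  2  2  2  2  3  0  0  0  0
Heap A: G(16) = 0.
Heap B: G(7) = 1.
Heap C: G(13) = 0.
Combined Grundy value = 0 ⊕ 1 ⊕ 0 = 1.
A winning move leaves total XOR = 0, i.e. changes one component's Grundy value g to g ⊕ X where X is the current total.
Heap A: need g' = 0⊕1 = 1. Options: 16−4→G=3, 16−7→G=2, 16−9→G=1. Hits: 1.
Heap B: need g' = 1⊕1 = 0. Options: 7−4→G=0, 7−7→G=0. Hits: 2.
Heap C: need g' = 0⊕1 = 1. Options: 13−4→G=2, 13−7→G=1, 13−9→G=1. Hits: 2.

5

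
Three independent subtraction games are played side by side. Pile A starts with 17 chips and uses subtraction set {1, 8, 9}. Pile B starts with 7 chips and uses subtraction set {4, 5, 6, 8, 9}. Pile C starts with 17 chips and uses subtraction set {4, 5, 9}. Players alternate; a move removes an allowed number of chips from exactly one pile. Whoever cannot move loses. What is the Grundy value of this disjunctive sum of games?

Pile A, S = {1, 8, 9}:
n :  0  1  2  3  4  5  6  7  8  9 10 11 12 13 14 15 16 17
G :  0  1  0  1  0  1  0  1  2  3  2  3  2  3  2  3  0  1
G_A(17) = 1.
Pile B, S = {4, 5, 6, 8, 9}:
G(0) = 0
G(1) = mex{} = 0
G(2) = mex{} = 0
G(3) = mex{} = 0
G(4) = mex{0} = 1
G(5) = mex{0,0} = 1
G(6) = mex{0,0,0} = 1
G(7) = mex{0,0,0} = 1
G_B(7) = 1.
Pile C, S = {4, 5, 9}:
n :  0  1  2  3  4  5  6  7  8  9 10 11 12 13 14 15 16 17
G :  0  0  0  0  1  1  1  1  2  2  2  2  3  0  0  0  0  1
G_C(17) = 1.
Combined Grundy value = 1 ⊕ 1 ⊕ 1 = 1.

1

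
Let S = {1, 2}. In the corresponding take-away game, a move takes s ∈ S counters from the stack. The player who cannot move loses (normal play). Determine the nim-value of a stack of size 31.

n :  0  1  2  3  4  5  6  7  8  9 10 11 12 13 14 15 16 17 18 19 20 21 22 23 24 25 26 27 28 29 30 31
G :  0  1  2  0  1  2  0  1  2  0  1  2  0  1  2  0  1  2  0  1  2  0  1  2  0  1  2  0  1  2  0  1

1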